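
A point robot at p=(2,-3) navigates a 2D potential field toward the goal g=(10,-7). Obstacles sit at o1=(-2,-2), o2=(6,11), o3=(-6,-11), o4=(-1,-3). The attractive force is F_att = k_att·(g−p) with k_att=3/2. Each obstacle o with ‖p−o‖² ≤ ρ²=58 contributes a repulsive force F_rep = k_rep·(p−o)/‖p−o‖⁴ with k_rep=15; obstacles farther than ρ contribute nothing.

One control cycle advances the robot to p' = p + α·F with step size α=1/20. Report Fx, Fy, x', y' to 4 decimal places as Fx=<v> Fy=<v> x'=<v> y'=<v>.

F_att = 3/2·(g−p) = 3/2·(8,-4) = (12.0000,-6.0000)
o1: d²=17 ≤ ρ²=58; F_rep = 15·(4,-1)/17² = (0.2076,-0.0519)
o2: d²=212 > ρ²=58 → inactive
o3: d²=128 > ρ²=58 → inactive
o4: d²=9 ≤ ρ²=58; F_rep = 15·(3,0)/9² = (0.5556,0.0000)
F = F_att + ΣF_rep = (12.7632,-6.0519)
p' = p + 1/20·F = (2.6382,-3.3026)

Fx=12.7632 Fy=-6.0519 x'=2.6382 y'=-3.3026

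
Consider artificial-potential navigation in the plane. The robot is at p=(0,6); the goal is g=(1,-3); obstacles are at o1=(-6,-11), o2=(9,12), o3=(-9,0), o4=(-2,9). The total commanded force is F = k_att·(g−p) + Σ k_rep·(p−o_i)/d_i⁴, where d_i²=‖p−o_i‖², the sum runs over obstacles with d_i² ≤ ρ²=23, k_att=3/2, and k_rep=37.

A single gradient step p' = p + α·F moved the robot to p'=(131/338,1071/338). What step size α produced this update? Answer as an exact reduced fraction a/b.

F_att = 3/2·(g−p) = 3/2·(1,-9) = (1.5000,-13.5000)
o1: d²=325 > ρ²=23 → inactive
o2: d²=117 > ρ²=23 → inactive
o3: d²=117 > ρ²=23 → inactive
o4: d²=13 ≤ ρ²=23; F_rep = 37·(2,-3)/13² = (0.4379,-0.6568)
F = F_att + ΣF_rep = (1.9379,-14.1568)
Δp = p'−p = (0.3876,-2.8314); α = Δx/Fx = (131/338) / (655/338) = 1/5
check: Δy/Fy = (-957/338) / (-4785/338) = 1/5 ✓

α = 1/5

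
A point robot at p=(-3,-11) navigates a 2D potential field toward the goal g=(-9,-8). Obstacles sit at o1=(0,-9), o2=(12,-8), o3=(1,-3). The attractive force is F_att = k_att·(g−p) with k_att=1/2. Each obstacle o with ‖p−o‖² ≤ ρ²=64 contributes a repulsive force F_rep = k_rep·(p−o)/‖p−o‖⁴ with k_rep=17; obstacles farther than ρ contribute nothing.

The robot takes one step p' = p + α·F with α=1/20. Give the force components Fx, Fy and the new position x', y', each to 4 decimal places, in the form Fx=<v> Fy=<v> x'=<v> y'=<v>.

Fx=-3.3018 Fy=1.2988 x'=-3.1651 y'=-10.9351

F_att = 1/2·(g−p) = 1/2·(-6,3) = (-3.0000,1.5000)
o1: d²=13 ≤ ρ²=64; F_rep = 17·(-3,-2)/13² = (-0.3018,-0.2012)
o2: d²=234 > ρ²=64 → inactive
o3: d²=80 > ρ²=64 → inactive
F = F_att + ΣF_rep = (-3.3018,1.2988)
p' = p + 1/20·F = (-3.1651,-10.9351)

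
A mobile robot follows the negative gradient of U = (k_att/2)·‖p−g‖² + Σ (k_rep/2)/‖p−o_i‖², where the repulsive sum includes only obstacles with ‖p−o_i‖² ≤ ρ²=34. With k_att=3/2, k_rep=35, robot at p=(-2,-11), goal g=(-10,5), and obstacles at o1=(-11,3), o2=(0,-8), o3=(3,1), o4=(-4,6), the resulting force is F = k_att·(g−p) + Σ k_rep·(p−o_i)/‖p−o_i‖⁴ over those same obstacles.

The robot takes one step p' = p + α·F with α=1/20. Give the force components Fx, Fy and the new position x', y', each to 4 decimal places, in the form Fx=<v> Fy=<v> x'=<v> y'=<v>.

Fx=-12.4142 Fy=23.3787 x'=-2.6207 y'=-9.8311

F_att = 3/2·(g−p) = 3/2·(-8,16) = (-12.0000,24.0000)
o1: d²=277 > ρ²=34 → inactive
o2: d²=13 ≤ ρ²=34; F_rep = 35·(-2,-3)/13² = (-0.4142,-0.6213)
o3: d²=169 > ρ²=34 → inactive
o4: d²=293 > ρ²=34 → inactive
F = F_att + ΣF_rep = (-12.4142,23.3787)
p' = p + 1/20·F = (-2.6207,-9.8311)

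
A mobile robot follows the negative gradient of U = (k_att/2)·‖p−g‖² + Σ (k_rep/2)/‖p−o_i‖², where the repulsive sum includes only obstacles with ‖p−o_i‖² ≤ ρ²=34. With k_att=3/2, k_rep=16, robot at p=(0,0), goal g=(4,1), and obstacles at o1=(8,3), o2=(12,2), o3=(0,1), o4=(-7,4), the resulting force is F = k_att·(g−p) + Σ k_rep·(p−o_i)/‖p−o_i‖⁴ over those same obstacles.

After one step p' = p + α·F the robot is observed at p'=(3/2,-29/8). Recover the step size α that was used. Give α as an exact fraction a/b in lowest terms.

α = 1/4

F_att = 3/2·(g−p) = 3/2·(4,1) = (6.0000,1.5000)
o1: d²=73 > ρ²=34 → inactive
o2: d²=148 > ρ²=34 → inactive
o3: d²=1 ≤ ρ²=34; F_rep = 16·(0,-1)/1² = (0.0000,-16.0000)
o4: d²=65 > ρ²=34 → inactive
F = F_att + ΣF_rep = (6.0000,-14.5000)
Δp = p'−p = (1.5000,-3.6250); α = Δx/Fx = (3/2) / (6) = 1/4
check: Δy/Fy = (-29/8) / (-29/2) = 1/4 ✓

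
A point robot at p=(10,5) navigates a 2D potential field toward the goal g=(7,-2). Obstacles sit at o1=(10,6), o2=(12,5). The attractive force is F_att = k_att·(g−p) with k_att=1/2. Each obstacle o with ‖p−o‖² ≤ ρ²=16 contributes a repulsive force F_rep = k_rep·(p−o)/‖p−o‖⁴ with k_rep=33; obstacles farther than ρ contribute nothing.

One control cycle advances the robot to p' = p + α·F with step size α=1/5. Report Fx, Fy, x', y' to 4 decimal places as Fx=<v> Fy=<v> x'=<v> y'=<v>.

Fx=-5.6250 Fy=-36.5000 x'=8.8750 y'=-2.3000

F_att = 1/2·(g−p) = 1/2·(-3,-7) = (-1.5000,-3.5000)
o1: d²=1 ≤ ρ²=16; F_rep = 33·(0,-1)/1² = (0.0000,-33.0000)
o2: d²=4 ≤ ρ²=16; F_rep = 33·(-2,0)/4² = (-4.1250,0.0000)
F = F_att + ΣF_rep = (-5.6250,-36.5000)
p' = p + 1/5·F = (8.8750,-2.3000)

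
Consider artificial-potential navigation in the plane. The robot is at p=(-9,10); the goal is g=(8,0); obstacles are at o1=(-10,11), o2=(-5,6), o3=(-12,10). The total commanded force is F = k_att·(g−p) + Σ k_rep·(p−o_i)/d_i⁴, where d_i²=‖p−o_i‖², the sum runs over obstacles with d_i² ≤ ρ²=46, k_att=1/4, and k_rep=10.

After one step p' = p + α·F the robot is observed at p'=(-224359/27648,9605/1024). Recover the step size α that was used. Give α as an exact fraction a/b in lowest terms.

F_att = 1/4·(g−p) = 1/4·(17,-10) = (4.2500,-2.5000)
o1: d²=2 ≤ ρ²=46; F_rep = 10·(1,-1)/2² = (2.5000,-2.5000)
o2: d²=32 ≤ ρ²=46; F_rep = 10·(-4,4)/32² = (-0.0391,0.0391)
o3: d²=9 ≤ ρ²=46; F_rep = 10·(3,0)/9² = (0.3704,0.0000)
F = F_att + ΣF_rep = (7.0813,-4.9609)
Δp = p'−p = (0.8852,-0.6201); α = Δx/Fx = (24473/27648) / (24473/3456) = 1/8
check: Δy/Fy = (-635/1024) / (-635/128) = 1/8 ✓

α = 1/8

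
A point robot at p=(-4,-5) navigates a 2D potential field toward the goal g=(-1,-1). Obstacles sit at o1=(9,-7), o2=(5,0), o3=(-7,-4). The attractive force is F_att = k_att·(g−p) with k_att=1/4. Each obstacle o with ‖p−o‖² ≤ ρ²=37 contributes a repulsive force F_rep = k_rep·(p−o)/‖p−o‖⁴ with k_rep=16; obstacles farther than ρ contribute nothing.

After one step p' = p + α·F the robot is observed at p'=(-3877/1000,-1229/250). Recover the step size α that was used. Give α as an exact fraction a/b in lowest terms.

F_att = 1/4·(g−p) = 1/4·(3,4) = (0.7500,1.0000)
o1: d²=173 > ρ²=37 → inactive
o2: d²=106 > ρ²=37 → inactive
o3: d²=10 ≤ ρ²=37; F_rep = 16·(3,-1)/10² = (0.4800,-0.1600)
F = F_att + ΣF_rep = (1.2300,0.8400)
Δp = p'−p = (0.1230,0.0840); α = Δx/Fx = (123/1000) / (123/100) = 1/10
check: Δy/Fy = (21/250) / (21/25) = 1/10 ✓

α = 1/10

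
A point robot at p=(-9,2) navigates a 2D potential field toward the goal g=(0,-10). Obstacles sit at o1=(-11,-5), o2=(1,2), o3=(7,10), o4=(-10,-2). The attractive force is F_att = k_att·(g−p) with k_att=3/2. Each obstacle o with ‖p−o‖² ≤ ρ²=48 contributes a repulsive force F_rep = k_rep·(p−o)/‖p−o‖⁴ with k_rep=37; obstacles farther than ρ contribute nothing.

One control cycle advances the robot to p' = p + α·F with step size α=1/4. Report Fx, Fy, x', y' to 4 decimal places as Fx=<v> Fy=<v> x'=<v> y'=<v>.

Fx=13.6280 Fy=-17.4879 x'=-5.5930 y'=-2.3720

F_att = 3/2·(g−p) = 3/2·(9,-12) = (13.5000,-18.0000)
o1: d²=53 > ρ²=48 → inactive
o2: d²=100 > ρ²=48 → inactive
o3: d²=320 > ρ²=48 → inactive
o4: d²=17 ≤ ρ²=48; F_rep = 37·(1,4)/17² = (0.1280,0.5121)
F = F_att + ΣF_rep = (13.6280,-17.4879)
p' = p + 1/4·F = (-5.5930,-2.3720)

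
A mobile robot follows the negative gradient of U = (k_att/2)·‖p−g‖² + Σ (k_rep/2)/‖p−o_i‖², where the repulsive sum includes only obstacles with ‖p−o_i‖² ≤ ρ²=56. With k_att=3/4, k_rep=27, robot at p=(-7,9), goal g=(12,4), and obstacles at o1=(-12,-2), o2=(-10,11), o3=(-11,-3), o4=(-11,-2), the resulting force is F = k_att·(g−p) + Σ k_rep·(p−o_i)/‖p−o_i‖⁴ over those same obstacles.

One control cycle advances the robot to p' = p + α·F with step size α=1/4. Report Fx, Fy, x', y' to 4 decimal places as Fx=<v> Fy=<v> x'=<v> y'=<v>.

Fx=14.7293 Fy=-4.0695 x'=-3.3177 y'=7.9826

F_att = 3/4·(g−p) = 3/4·(19,-5) = (14.2500,-3.7500)
o1: d²=146 > ρ²=56 → inactive
o2: d²=13 ≤ ρ²=56; F_rep = 27·(3,-2)/13² = (0.4793,-0.3195)
o3: d²=160 > ρ²=56 → inactive
o4: d²=137 > ρ²=56 → inactive
F = F_att + ΣF_rep = (14.7293,-4.0695)
p' = p + 1/4·F = (-3.3177,7.9826)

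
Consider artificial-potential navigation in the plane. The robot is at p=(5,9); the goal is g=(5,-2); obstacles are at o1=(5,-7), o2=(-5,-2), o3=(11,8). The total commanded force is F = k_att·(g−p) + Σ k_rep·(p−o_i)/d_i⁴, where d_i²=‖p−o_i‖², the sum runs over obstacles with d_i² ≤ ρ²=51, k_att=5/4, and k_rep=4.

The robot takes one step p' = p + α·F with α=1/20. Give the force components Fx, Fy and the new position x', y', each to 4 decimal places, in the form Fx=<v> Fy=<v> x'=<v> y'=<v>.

Fx=-0.0175 Fy=-13.7471 x'=4.9991 y'=8.3126

F_att = 5/4·(g−p) = 5/4·(0,-11) = (0.0000,-13.7500)
o1: d²=256 > ρ²=51 → inactive
o2: d²=221 > ρ²=51 → inactive
o3: d²=37 ≤ ρ²=51; F_rep = 4·(-6,1)/37² = (-0.0175,0.0029)
F = F_att + ΣF_rep = (-0.0175,-13.7471)
p' = p + 1/20·F = (4.9991,8.3126)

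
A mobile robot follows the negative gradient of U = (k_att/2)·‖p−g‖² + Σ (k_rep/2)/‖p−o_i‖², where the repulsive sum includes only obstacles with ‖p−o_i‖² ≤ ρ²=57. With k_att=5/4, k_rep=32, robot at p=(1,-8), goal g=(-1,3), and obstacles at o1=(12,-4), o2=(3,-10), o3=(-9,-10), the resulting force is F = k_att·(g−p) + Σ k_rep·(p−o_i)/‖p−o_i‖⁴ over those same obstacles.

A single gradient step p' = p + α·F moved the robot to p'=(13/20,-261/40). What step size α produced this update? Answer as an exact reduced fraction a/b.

α = 1/10

F_att = 5/4·(g−p) = 5/4·(-2,11) = (-2.5000,13.7500)
o1: d²=137 > ρ²=57 → inactive
o2: d²=8 ≤ ρ²=57; F_rep = 32·(-2,2)/8² = (-1.0000,1.0000)
o3: d²=104 > ρ²=57 → inactive
F = F_att + ΣF_rep = (-3.5000,14.7500)
Δp = p'−p = (-0.3500,1.4750); α = Δx/Fx = (-7/20) / (-7/2) = 1/10
check: Δy/Fy = (59/40) / (59/4) = 1/10 ✓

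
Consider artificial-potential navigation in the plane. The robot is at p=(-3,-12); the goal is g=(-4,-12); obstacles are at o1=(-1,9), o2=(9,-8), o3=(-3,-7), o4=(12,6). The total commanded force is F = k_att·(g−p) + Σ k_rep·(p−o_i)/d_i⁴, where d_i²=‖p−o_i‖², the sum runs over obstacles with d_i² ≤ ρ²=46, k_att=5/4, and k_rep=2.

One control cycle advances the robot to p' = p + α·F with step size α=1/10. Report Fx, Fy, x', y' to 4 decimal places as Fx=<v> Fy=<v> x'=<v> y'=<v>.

Fx=-1.2500 Fy=-0.0160 x'=-3.1250 y'=-12.0016

F_att = 5/4·(g−p) = 5/4·(-1,0) = (-1.2500,0.0000)
o1: d²=445 > ρ²=46 → inactive
o2: d²=160 > ρ²=46 → inactive
o3: d²=25 ≤ ρ²=46; F_rep = 2·(0,-5)/25² = (0.0000,-0.0160)
o4: d²=549 > ρ²=46 → inactive
F = F_att + ΣF_rep = (-1.2500,-0.0160)
p' = p + 1/10·F = (-3.1250,-12.0016)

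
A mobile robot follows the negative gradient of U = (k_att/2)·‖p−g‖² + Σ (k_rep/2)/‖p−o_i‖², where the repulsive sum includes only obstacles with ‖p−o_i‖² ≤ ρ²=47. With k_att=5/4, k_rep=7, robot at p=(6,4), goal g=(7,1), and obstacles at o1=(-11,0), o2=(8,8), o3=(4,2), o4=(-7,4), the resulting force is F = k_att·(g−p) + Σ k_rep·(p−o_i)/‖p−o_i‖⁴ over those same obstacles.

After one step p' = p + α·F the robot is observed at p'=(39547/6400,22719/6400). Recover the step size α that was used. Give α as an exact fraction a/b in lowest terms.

α = 1/8

F_att = 5/4·(g−p) = 5/4·(1,-3) = (1.2500,-3.7500)
o1: d²=305 > ρ²=47 → inactive
o2: d²=20 ≤ ρ²=47; F_rep = 7·(-2,-4)/20² = (-0.0350,-0.0700)
o3: d²=8 ≤ ρ²=47; F_rep = 7·(2,2)/8² = (0.2188,0.2188)
o4: d²=169 > ρ²=47 → inactive
F = F_att + ΣF_rep = (1.4338,-3.6012)
Δp = p'−p = (0.1792,-0.4502); α = Δx/Fx = (1147/6400) / (1147/800) = 1/8
check: Δy/Fy = (-2881/6400) / (-2881/800) = 1/8 ✓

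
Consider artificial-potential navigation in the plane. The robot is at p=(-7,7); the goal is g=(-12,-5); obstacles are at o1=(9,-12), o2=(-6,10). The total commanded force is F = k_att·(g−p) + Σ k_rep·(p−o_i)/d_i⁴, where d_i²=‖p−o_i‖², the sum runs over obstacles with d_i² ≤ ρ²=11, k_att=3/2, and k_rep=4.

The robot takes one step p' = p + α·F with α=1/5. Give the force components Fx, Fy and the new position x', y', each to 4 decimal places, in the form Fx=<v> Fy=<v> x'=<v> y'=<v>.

Fx=-7.5400 Fy=-18.1200 x'=-8.5080 y'=3.3760

F_att = 3/2·(g−p) = 3/2·(-5,-12) = (-7.5000,-18.0000)
o1: d²=617 > ρ²=11 → inactive
o2: d²=10 ≤ ρ²=11; F_rep = 4·(-1,-3)/10² = (-0.0400,-0.1200)
F = F_att + ΣF_rep = (-7.5400,-18.1200)
p' = p + 1/5·F = (-8.5080,3.3760)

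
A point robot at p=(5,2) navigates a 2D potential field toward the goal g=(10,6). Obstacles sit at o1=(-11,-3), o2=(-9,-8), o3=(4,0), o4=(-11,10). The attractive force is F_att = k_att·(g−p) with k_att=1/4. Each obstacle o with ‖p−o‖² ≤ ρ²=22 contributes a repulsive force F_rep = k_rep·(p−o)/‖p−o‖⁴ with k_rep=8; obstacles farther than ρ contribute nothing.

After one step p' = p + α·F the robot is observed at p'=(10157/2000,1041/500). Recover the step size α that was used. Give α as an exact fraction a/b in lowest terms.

α = 1/20

F_att = 1/4·(g−p) = 1/4·(5,4) = (1.2500,1.0000)
o1: d²=281 > ρ²=22 → inactive
o2: d²=296 > ρ²=22 → inactive
o3: d²=5 ≤ ρ²=22; F_rep = 8·(1,2)/5² = (0.3200,0.6400)
o4: d²=320 > ρ²=22 → inactive
F = F_att + ΣF_rep = (1.5700,1.6400)
Δp = p'−p = (0.0785,0.0820); α = Δx/Fx = (157/2000) / (157/100) = 1/20
check: Δy/Fy = (41/500) / (41/25) = 1/20 ✓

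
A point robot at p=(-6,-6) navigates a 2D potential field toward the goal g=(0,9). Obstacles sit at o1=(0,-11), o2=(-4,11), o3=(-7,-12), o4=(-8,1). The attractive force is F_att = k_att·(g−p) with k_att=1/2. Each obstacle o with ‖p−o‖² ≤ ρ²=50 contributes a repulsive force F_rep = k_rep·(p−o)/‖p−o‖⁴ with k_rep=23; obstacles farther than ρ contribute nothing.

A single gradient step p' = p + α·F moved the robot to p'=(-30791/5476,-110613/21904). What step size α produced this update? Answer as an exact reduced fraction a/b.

F_att = 1/2·(g−p) = 1/2·(6,15) = (3.0000,7.5000)
o1: d²=61 > ρ²=50 → inactive
o2: d²=293 > ρ²=50 → inactive
o3: d²=37 ≤ ρ²=50; F_rep = 23·(1,6)/37² = (0.0168,0.1008)
o4: d²=53 > ρ²=50 → inactive
F = F_att + ΣF_rep = (3.0168,7.6008)
Δp = p'−p = (0.3771,0.9501); α = Δx/Fx = (2065/5476) / (4130/1369) = 1/8
check: Δy/Fy = (20811/21904) / (20811/2738) = 1/8 ✓

α = 1/8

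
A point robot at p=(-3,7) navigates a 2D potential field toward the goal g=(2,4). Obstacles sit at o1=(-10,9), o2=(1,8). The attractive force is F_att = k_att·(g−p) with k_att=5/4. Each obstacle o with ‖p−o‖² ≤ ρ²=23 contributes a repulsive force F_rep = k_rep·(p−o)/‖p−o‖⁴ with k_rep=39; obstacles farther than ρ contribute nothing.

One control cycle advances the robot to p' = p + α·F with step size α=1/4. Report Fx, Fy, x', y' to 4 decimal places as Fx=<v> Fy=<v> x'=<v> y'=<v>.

Fx=5.7102 Fy=-3.8849 x'=-1.5724 y'=6.0288

F_att = 5/4·(g−p) = 5/4·(5,-3) = (6.2500,-3.7500)
o1: d²=53 > ρ²=23 → inactive
o2: d²=17 ≤ ρ²=23; F_rep = 39·(-4,-1)/17² = (-0.5398,-0.1349)
F = F_att + ΣF_rep = (5.7102,-3.8849)
p' = p + 1/4·F = (-1.5724,6.0288)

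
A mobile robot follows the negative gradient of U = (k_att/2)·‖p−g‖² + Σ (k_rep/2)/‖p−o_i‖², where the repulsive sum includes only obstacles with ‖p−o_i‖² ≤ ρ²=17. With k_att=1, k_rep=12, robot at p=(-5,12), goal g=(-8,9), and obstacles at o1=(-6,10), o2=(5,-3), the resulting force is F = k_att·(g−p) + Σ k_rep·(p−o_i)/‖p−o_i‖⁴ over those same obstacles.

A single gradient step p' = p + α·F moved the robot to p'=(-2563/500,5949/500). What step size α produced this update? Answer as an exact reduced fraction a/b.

α = 1/20

F_att = 1·(g−p) = 1·(-3,-3) = (-3.0000,-3.0000)
o1: d²=5 ≤ ρ²=17; F_rep = 12·(1,2)/5² = (0.4800,0.9600)
o2: d²=325 > ρ²=17 → inactive
F = F_att + ΣF_rep = (-2.5200,-2.0400)
Δp = p'−p = (-0.1260,-0.1020); α = Δx/Fx = (-63/500) / (-63/25) = 1/20
check: Δy/Fy = (-51/500) / (-51/25) = 1/20 ✓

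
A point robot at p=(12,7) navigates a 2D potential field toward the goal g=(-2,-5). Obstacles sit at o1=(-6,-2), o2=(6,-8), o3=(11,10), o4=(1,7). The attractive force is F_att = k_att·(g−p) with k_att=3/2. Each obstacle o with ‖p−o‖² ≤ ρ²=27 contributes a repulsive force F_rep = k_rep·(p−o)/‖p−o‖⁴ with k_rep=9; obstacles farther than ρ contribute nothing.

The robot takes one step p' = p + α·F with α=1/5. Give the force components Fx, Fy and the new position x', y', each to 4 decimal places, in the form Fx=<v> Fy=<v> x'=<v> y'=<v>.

Fx=-20.9100 Fy=-18.2700 x'=7.8180 y'=3.3460

F_att = 3/2·(g−p) = 3/2·(-14,-12) = (-21.0000,-18.0000)
o1: d²=405 > ρ²=27 → inactive
o2: d²=261 > ρ²=27 → inactive
o3: d²=10 ≤ ρ²=27; F_rep = 9·(1,-3)/10² = (0.0900,-0.2700)
o4: d²=121 > ρ²=27 → inactive
F = F_att + ΣF_rep = (-20.9100,-18.2700)
p' = p + 1/5·F = (7.8180,3.3460)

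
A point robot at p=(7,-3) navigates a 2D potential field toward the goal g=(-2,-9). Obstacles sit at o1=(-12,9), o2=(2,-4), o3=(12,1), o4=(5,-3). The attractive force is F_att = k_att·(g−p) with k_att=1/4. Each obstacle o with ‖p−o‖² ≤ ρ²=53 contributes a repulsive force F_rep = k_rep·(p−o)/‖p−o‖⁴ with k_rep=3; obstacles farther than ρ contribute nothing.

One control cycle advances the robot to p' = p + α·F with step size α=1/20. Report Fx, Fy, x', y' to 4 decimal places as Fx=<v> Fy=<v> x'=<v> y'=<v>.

Fx=-1.8617 Fy=-1.5027 x'=6.9069 y'=-3.0751

F_att = 1/4·(g−p) = 1/4·(-9,-6) = (-2.2500,-1.5000)
o1: d²=505 > ρ²=53 → inactive
o2: d²=26 ≤ ρ²=53; F_rep = 3·(5,1)/26² = (0.0222,0.0044)
o3: d²=41 ≤ ρ²=53; F_rep = 3·(-5,-4)/41² = (-0.0089,-0.0071)
o4: d²=4 ≤ ρ²=53; F_rep = 3·(2,0)/4² = (0.3750,0.0000)
F = F_att + ΣF_rep = (-1.8617,-1.5027)
p' = p + 1/20·F = (6.9069,-3.0751)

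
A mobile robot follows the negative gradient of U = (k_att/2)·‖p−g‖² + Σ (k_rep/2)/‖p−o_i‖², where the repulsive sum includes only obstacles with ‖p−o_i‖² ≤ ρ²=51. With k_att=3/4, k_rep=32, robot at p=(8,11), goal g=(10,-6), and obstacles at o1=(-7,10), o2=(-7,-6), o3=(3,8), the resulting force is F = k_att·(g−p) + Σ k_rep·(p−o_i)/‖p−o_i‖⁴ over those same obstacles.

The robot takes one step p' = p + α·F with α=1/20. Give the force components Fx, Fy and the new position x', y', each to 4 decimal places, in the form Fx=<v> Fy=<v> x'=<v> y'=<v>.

F_att = 3/4·(g−p) = 3/4·(2,-17) = (1.5000,-12.7500)
o1: d²=226 > ρ²=51 → inactive
o2: d²=514 > ρ²=51 → inactive
o3: d²=34 ≤ ρ²=51; F_rep = 32·(5,3)/34² = (0.1384,0.0830)
F = F_att + ΣF_rep = (1.6384,-12.6670)
p' = p + 1/20·F = (8.0819,10.3667)

Fx=1.6384 Fy=-12.6670 x'=8.0819 y'=10.3667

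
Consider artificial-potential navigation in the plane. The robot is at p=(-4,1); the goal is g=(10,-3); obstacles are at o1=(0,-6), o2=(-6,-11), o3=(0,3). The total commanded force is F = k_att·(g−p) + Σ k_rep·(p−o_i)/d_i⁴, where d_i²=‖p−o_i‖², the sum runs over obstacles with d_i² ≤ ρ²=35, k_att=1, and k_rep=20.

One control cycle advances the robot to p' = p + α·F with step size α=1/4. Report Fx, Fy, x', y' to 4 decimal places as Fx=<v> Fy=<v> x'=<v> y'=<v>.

F_att = 1·(g−p) = 1·(14,-4) = (14.0000,-4.0000)
o1: d²=65 > ρ²=35 → inactive
o2: d²=148 > ρ²=35 → inactive
o3: d²=20 ≤ ρ²=35; F_rep = 20·(-4,-2)/20² = (-0.2000,-0.1000)
F = F_att + ΣF_rep = (13.8000,-4.1000)
p' = p + 1/4·F = (-0.5500,-0.0250)

Fx=13.8000 Fy=-4.1000 x'=-0.5500 y'=-0.0250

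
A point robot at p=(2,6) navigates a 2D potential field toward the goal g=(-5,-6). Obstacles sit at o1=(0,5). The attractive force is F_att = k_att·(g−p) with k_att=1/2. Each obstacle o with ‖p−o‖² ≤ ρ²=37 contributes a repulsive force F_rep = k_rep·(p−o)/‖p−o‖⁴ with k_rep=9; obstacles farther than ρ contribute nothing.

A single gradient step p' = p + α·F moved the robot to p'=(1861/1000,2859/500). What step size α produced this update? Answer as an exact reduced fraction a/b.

α = 1/20

F_att = 1/2·(g−p) = 1/2·(-7,-12) = (-3.5000,-6.0000)
o1: d²=5 ≤ ρ²=37; F_rep = 9·(2,1)/5² = (0.7200,0.3600)
F = F_att + ΣF_rep = (-2.7800,-5.6400)
Δp = p'−p = (-0.1390,-0.2820); α = Δx/Fx = (-139/1000) / (-139/50) = 1/20
check: Δy/Fy = (-141/500) / (-141/25) = 1/20 ✓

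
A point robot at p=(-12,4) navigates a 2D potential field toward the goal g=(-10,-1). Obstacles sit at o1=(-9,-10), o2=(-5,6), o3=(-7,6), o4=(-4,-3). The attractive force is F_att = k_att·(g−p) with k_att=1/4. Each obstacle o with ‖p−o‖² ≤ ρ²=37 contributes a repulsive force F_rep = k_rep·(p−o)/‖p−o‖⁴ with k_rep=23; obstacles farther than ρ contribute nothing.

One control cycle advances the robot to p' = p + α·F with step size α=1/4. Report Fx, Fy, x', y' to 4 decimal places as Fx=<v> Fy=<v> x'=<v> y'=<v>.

F_att = 1/4·(g−p) = 1/4·(2,-5) = (0.5000,-1.2500)
o1: d²=205 > ρ²=37 → inactive
o2: d²=53 > ρ²=37 → inactive
o3: d²=29 ≤ ρ²=37; F_rep = 23·(-5,-2)/29² = (-0.1367,-0.0547)
o4: d²=113 > ρ²=37 → inactive
F = F_att + ΣF_rep = (0.3633,-1.3047)
p' = p + 1/4·F = (-11.9092,3.6738)

Fx=0.3633 Fy=-1.3047 x'=-11.9092 y'=3.6738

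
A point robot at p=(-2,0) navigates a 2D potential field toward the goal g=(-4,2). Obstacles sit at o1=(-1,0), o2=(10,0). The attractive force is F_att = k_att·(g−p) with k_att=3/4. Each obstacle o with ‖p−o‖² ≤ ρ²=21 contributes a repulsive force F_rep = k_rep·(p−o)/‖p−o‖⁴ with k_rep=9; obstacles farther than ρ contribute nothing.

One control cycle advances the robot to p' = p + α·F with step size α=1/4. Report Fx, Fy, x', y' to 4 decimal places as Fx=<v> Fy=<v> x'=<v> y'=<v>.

F_att = 3/4·(g−p) = 3/4·(-2,2) = (-1.5000,1.5000)
o1: d²=1 ≤ ρ²=21; F_rep = 9·(-1,0)/1² = (-9.0000,0.0000)
o2: d²=144 > ρ²=21 → inactive
F = F_att + ΣF_rep = (-10.5000,1.5000)
p' = p + 1/4·F = (-4.6250,0.3750)

Fx=-10.5000 Fy=1.5000 x'=-4.6250 y'=0.3750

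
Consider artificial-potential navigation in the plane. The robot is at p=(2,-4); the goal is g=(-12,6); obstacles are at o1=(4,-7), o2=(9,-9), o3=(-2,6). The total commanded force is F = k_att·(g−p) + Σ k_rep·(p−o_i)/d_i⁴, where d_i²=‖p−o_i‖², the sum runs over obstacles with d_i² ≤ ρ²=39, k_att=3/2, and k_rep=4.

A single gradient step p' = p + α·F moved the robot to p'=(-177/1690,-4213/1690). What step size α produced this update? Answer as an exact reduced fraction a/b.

α = 1/10

F_att = 3/2·(g−p) = 3/2·(-14,10) = (-21.0000,15.0000)
o1: d²=13 ≤ ρ²=39; F_rep = 4·(-2,3)/13² = (-0.0473,0.0710)
o2: d²=74 > ρ²=39 → inactive
o3: d²=116 > ρ²=39 → inactive
F = F_att + ΣF_rep = (-21.0473,15.0710)
Δp = p'−p = (-2.1047,1.5071); α = Δx/Fx = (-3557/1690) / (-3557/169) = 1/10
check: Δy/Fy = (2547/1690) / (2547/169) = 1/10 ✓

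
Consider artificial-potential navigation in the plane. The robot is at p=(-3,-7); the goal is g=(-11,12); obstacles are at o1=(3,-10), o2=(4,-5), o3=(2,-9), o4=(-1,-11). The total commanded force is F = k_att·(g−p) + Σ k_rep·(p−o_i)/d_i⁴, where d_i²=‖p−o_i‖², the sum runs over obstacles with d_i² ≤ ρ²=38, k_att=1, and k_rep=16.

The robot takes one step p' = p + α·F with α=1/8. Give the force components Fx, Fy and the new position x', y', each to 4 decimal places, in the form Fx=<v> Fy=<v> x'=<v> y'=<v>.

Fx=-8.1751 Fy=19.1980 x'=-4.0219 y'=-4.6002

F_att = 1·(g−p) = 1·(-8,19) = (-8.0000,19.0000)
o1: d²=45 > ρ²=38 → inactive
o2: d²=53 > ρ²=38 → inactive
o3: d²=29 ≤ ρ²=38; F_rep = 16·(-5,2)/29² = (-0.0951,0.0380)
o4: d²=20 ≤ ρ²=38; F_rep = 16·(-2,4)/20² = (-0.0800,0.1600)
F = F_att + ΣF_rep = (-8.1751,19.1980)
p' = p + 1/8·F = (-4.0219,-4.6002)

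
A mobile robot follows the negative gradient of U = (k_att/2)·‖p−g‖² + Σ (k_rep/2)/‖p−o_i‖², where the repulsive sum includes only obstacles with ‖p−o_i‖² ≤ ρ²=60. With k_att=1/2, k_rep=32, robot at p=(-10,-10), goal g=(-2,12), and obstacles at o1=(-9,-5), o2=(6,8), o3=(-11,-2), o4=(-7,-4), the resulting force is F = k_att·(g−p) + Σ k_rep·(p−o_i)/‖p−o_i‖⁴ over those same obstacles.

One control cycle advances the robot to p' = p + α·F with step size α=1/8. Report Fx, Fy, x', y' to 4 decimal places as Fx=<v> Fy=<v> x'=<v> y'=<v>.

F_att = 1/2·(g−p) = 1/2·(8,22) = (4.0000,11.0000)
o1: d²=26 ≤ ρ²=60; F_rep = 32·(-1,-5)/26² = (-0.0473,-0.2367)
o2: d²=580 > ρ²=60 → inactive
o3: d²=65 > ρ²=60 → inactive
o4: d²=45 ≤ ρ²=60; F_rep = 32·(-3,-6)/45² = (-0.0474,-0.0948)
F = F_att + ΣF_rep = (3.9053,10.6685)
p' = p + 1/8·F = (-9.5118,-8.6664)

Fx=3.9053 Fy=10.6685 x'=-9.5118 y'=-8.6664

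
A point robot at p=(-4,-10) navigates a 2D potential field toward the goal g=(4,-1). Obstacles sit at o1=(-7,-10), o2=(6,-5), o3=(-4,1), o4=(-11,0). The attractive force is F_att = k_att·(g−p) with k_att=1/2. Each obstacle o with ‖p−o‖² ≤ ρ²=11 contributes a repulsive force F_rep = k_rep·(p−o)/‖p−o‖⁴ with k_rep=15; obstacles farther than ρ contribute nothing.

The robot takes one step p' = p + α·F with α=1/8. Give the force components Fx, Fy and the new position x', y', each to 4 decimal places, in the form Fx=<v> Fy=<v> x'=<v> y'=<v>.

F_att = 1/2·(g−p) = 1/2·(8,9) = (4.0000,4.5000)
o1: d²=9 ≤ ρ²=11; F_rep = 15·(3,0)/9² = (0.5556,0.0000)
o2: d²=125 > ρ²=11 → inactive
o3: d²=121 > ρ²=11 → inactive
o4: d²=149 > ρ²=11 → inactive
F = F_att + ΣF_rep = (4.5556,4.5000)
p' = p + 1/8·F = (-3.4306,-9.4375)

Fx=4.5556 Fy=4.5000 x'=-3.4306 y'=-9.4375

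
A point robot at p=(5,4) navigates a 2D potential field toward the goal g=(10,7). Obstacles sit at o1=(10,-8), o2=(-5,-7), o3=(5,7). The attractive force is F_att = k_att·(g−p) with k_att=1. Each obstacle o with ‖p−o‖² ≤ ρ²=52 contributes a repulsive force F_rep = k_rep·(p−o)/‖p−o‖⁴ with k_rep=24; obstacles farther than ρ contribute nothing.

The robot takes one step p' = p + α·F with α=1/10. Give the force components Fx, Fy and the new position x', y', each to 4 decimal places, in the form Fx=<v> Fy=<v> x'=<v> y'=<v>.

Fx=5.0000 Fy=2.1111 x'=5.5000 y'=4.2111

F_att = 1·(g−p) = 1·(5,3) = (5.0000,3.0000)
o1: d²=169 > ρ²=52 → inactive
o2: d²=221 > ρ²=52 → inactive
o3: d²=9 ≤ ρ²=52; F_rep = 24·(0,-3)/9² = (0.0000,-0.8889)
F = F_att + ΣF_rep = (5.0000,2.1111)
p' = p + 1/10·F = (5.5000,4.2111)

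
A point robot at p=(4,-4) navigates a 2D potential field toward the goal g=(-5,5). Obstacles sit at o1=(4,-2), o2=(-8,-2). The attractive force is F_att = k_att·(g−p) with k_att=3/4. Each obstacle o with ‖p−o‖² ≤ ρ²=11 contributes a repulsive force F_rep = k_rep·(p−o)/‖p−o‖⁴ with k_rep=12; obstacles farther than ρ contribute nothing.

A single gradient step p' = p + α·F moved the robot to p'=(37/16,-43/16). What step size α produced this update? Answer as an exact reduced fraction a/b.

α = 1/4

F_att = 3/4·(g−p) = 3/4·(-9,9) = (-6.7500,6.7500)
o1: d²=4 ≤ ρ²=11; F_rep = 12·(0,-2)/4² = (0.0000,-1.5000)
o2: d²=148 > ρ²=11 → inactive
F = F_att + ΣF_rep = (-6.7500,5.2500)
Δp = p'−p = (-1.6875,1.3125); α = Δx/Fx = (-27/16) / (-27/4) = 1/4
check: Δy/Fy = (21/16) / (21/4) = 1/4 ✓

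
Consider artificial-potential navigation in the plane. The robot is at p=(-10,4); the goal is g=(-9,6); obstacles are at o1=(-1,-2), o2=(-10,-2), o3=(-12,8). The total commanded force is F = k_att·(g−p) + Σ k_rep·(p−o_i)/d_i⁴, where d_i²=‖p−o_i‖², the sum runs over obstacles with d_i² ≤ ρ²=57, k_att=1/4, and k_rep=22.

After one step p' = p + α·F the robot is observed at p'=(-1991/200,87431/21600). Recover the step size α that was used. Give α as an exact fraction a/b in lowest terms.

α = 1/8

F_att = 1/4·(g−p) = 1/4·(1,2) = (0.2500,0.5000)
o1: d²=117 > ρ²=57 → inactive
o2: d²=36 ≤ ρ²=57; F_rep = 22·(0,6)/36² = (0.0000,0.1019)
o3: d²=20 ≤ ρ²=57; F_rep = 22·(2,-4)/20² = (0.1100,-0.2200)
F = F_att + ΣF_rep = (0.3600,0.3819)
Δp = p'−p = (0.0450,0.0477); α = Δx/Fx = (9/200) / (9/25) = 1/8
check: Δy/Fy = (1031/21600) / (1031/2700) = 1/8 ✓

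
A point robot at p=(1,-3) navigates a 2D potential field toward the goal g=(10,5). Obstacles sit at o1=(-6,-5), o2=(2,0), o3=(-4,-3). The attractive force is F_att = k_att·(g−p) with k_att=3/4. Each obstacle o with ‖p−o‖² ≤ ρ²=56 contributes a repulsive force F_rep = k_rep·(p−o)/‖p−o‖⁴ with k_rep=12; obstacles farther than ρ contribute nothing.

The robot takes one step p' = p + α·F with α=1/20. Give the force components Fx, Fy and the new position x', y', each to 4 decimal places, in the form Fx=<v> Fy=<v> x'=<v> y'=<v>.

Fx=6.7559 Fy=5.6485 x'=1.3378 y'=-2.7176

F_att = 3/4·(g−p) = 3/4·(9,8) = (6.7500,6.0000)
o1: d²=53 ≤ ρ²=56; F_rep = 12·(7,2)/53² = (0.0299,0.0085)
o2: d²=10 ≤ ρ²=56; F_rep = 12·(-1,-3)/10² = (-0.1200,-0.3600)
o3: d²=25 ≤ ρ²=56; F_rep = 12·(5,0)/25² = (0.0960,0.0000)
F = F_att + ΣF_rep = (6.7559,5.6485)
p' = p + 1/20·F = (1.3378,-2.7176)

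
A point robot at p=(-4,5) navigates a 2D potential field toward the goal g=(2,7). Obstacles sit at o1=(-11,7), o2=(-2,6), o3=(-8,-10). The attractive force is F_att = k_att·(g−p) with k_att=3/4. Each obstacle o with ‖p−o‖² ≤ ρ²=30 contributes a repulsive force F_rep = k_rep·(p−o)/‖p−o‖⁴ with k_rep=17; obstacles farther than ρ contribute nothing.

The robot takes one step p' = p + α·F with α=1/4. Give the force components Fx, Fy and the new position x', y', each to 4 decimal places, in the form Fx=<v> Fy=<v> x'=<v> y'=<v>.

Fx=3.1400 Fy=0.8200 x'=-3.2150 y'=5.2050

F_att = 3/4·(g−p) = 3/4·(6,2) = (4.5000,1.5000)
o1: d²=53 > ρ²=30 → inactive
o2: d²=5 ≤ ρ²=30; F_rep = 17·(-2,-1)/5² = (-1.3600,-0.6800)
o3: d²=241 > ρ²=30 → inactive
F = F_att + ΣF_rep = (3.1400,0.8200)
p' = p + 1/4·F = (-3.2150,5.2050)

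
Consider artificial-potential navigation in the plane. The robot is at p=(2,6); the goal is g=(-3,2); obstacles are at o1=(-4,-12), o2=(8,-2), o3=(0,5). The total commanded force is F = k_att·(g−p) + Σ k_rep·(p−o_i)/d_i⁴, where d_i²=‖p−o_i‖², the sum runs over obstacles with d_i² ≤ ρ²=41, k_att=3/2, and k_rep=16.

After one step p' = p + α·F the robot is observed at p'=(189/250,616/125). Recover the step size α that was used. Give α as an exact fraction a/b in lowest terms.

F_att = 3/2·(g−p) = 3/2·(-5,-4) = (-7.5000,-6.0000)
o1: d²=360 > ρ²=41 → inactive
o2: d²=100 > ρ²=41 → inactive
o3: d²=5 ≤ ρ²=41; F_rep = 16·(2,1)/5² = (1.2800,0.6400)
F = F_att + ΣF_rep = (-6.2200,-5.3600)
Δp = p'−p = (-1.2440,-1.0720); α = Δx/Fx = (-311/250) / (-311/50) = 1/5
check: Δy/Fy = (-134/125) / (-134/25) = 1/5 ✓

α = 1/5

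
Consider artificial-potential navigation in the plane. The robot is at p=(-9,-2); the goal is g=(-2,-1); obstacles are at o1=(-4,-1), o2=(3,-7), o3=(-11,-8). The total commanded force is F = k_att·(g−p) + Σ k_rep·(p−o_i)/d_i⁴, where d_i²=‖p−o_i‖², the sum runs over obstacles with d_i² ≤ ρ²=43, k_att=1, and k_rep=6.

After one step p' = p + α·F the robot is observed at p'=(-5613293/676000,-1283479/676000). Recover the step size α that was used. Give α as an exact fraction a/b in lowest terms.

F_att = 1·(g−p) = 1·(7,1) = (7.0000,1.0000)
o1: d²=26 ≤ ρ²=43; F_rep = 6·(-5,-1)/26² = (-0.0444,-0.0089)
o2: d²=169 > ρ²=43 → inactive
o3: d²=40 ≤ ρ²=43; F_rep = 6·(2,6)/40² = (0.0075,0.0225)
F = F_att + ΣF_rep = (6.9631,1.0136)
Δp = p'−p = (0.6963,0.1014); α = Δx/Fx = (470707/676000) / (470707/67600) = 1/10
check: Δy/Fy = (68521/676000) / (68521/67600) = 1/10 ✓

α = 1/10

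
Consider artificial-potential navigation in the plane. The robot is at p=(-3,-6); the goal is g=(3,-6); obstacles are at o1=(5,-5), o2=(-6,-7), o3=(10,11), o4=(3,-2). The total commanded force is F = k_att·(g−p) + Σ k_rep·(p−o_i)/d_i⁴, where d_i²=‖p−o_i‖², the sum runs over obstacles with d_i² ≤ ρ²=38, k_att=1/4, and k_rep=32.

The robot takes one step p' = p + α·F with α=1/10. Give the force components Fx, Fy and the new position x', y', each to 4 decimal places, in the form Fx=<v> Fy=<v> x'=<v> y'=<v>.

F_att = 1/4·(g−p) = 1/4·(6,0) = (1.5000,0.0000)
o1: d²=65 > ρ²=38 → inactive
o2: d²=10 ≤ ρ²=38; F_rep = 32·(3,1)/10² = (0.9600,0.3200)
o3: d²=458 > ρ²=38 → inactive
o4: d²=52 > ρ²=38 → inactive
F = F_att + ΣF_rep = (2.4600,0.3200)
p' = p + 1/10·F = (-2.7540,-5.9680)

Fx=2.4600 Fy=0.3200 x'=-2.7540 y'=-5.9680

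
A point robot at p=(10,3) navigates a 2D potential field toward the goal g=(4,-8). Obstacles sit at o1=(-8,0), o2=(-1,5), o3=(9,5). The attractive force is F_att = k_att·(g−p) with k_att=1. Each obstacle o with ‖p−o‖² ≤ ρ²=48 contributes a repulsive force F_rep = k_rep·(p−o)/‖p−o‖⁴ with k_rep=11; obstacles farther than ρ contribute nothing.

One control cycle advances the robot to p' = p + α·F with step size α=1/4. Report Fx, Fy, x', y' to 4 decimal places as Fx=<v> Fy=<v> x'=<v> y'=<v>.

Fx=-5.5600 Fy=-11.8800 x'=8.6100 y'=0.0300

F_att = 1·(g−p) = 1·(-6,-11) = (-6.0000,-11.0000)
o1: d²=333 > ρ²=48 → inactive
o2: d²=125 > ρ²=48 → inactive
o3: d²=5 ≤ ρ²=48; F_rep = 11·(1,-2)/5² = (0.4400,-0.8800)
F = F_att + ΣF_rep = (-5.5600,-11.8800)
p' = p + 1/4·F = (8.6100,0.0300)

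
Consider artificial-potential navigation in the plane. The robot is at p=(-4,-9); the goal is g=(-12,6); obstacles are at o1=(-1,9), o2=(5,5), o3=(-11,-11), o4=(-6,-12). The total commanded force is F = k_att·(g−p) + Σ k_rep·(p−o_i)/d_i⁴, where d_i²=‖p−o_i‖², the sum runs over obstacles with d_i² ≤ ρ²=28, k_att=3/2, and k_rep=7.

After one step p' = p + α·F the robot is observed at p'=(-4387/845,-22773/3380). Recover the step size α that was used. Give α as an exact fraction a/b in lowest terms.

F_att = 3/2·(g−p) = 3/2·(-8,15) = (-12.0000,22.5000)
o1: d²=333 > ρ²=28 → inactive
o2: d²=277 > ρ²=28 → inactive
o3: d²=53 > ρ²=28 → inactive
o4: d²=13 ≤ ρ²=28; F_rep = 7·(2,3)/13² = (0.0828,0.1243)
F = F_att + ΣF_rep = (-11.9172,22.6243)
Δp = p'−p = (-1.1917,2.2624); α = Δx/Fx = (-1007/845) / (-2014/169) = 1/10
check: Δy/Fy = (7647/3380) / (7647/338) = 1/10 ✓

α = 1/10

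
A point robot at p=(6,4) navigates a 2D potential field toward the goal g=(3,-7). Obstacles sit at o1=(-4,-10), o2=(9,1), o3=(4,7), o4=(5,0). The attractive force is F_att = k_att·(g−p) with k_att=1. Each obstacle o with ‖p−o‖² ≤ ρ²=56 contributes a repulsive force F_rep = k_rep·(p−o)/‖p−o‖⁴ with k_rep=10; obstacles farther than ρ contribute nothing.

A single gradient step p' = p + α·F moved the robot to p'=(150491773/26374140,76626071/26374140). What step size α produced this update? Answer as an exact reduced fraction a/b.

α = 1/10

F_att = 1·(g−p) = 1·(-3,-11) = (-3.0000,-11.0000)
o1: d²=296 > ρ²=56 → inactive
o2: d²=18 ≤ ρ²=56; F_rep = 10·(-3,3)/18² = (-0.0926,0.0926)
o3: d²=13 ≤ ρ²=56; F_rep = 10·(2,-3)/13² = (0.1183,-0.1775)
o4: d²=17 ≤ ρ²=56; F_rep = 10·(1,4)/17² = (0.0346,0.1384)
F = F_att + ΣF_rep = (-2.9396,-10.9465)
Δp = p'−p = (-0.2940,-1.0947); α = Δx/Fx = (-7753067/26374140) / (-7753067/2637414) = 1/10
check: Δy/Fy = (-28870489/26374140) / (-28870489/2637414) = 1/10 ✓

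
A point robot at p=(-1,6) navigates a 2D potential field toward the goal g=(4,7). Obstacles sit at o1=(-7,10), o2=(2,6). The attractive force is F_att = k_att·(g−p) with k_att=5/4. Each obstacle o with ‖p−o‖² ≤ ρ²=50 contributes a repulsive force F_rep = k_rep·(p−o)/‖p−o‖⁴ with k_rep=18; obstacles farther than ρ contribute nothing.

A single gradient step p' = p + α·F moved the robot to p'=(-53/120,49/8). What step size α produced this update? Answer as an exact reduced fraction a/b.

α = 1/10

F_att = 5/4·(g−p) = 5/4·(5,1) = (6.2500,1.2500)
o1: d²=52 > ρ²=50 → inactive
o2: d²=9 ≤ ρ²=50; F_rep = 18·(-3,0)/9² = (-0.6667,0.0000)
F = F_att + ΣF_rep = (5.5833,1.2500)
Δp = p'−p = (0.5583,0.1250); α = Δx/Fx = (67/120) / (67/12) = 1/10
check: Δy/Fy = (1/8) / (5/4) = 1/10 ✓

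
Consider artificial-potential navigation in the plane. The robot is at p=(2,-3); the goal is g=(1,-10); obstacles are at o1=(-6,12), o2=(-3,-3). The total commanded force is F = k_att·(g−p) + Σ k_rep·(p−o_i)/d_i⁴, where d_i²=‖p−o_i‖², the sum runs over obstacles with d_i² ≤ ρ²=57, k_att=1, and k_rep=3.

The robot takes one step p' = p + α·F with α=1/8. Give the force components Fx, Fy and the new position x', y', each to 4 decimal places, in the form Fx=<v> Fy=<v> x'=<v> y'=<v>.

Fx=-0.9760 Fy=-7.0000 x'=1.8780 y'=-3.8750

F_att = 1·(g−p) = 1·(-1,-7) = (-1.0000,-7.0000)
o1: d²=289 > ρ²=57 → inactive
o2: d²=25 ≤ ρ²=57; F_rep = 3·(5,0)/25² = (0.0240,0.0000)
F = F_att + ΣF_rep = (-0.9760,-7.0000)
p' = p + 1/8·F = (1.8780,-3.8750)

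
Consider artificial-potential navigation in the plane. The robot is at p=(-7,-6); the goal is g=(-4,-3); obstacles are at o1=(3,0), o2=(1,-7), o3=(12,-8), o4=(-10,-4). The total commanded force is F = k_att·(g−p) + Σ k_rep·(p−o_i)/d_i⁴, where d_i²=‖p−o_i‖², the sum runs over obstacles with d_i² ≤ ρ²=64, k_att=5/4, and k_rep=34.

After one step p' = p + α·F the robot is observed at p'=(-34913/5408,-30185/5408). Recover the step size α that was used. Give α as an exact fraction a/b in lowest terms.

α = 1/8

F_att = 5/4·(g−p) = 5/4·(3,3) = (3.7500,3.7500)
o1: d²=136 > ρ²=64 → inactive
o2: d²=65 > ρ²=64 → inactive
o3: d²=365 > ρ²=64 → inactive
o4: d²=13 ≤ ρ²=64; F_rep = 34·(3,-2)/13² = (0.6036,-0.4024)
F = F_att + ΣF_rep = (4.3536,3.3476)
Δp = p'−p = (0.5442,0.4185); α = Δx/Fx = (2943/5408) / (2943/676) = 1/8
check: Δy/Fy = (2263/5408) / (2263/676) = 1/8 ✓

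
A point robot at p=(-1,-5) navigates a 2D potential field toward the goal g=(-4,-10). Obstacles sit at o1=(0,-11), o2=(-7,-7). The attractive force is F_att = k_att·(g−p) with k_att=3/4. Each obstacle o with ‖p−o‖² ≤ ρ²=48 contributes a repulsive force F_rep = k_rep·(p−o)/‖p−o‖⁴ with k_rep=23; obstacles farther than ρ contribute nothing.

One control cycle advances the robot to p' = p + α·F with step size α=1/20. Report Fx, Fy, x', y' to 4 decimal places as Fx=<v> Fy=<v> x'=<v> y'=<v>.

Fx=-2.1806 Fy=-3.6204 x'=-1.1090 y'=-5.1810

F_att = 3/4·(g−p) = 3/4·(-3,-5) = (-2.2500,-3.7500)
o1: d²=37 ≤ ρ²=48; F_rep = 23·(-1,6)/37² = (-0.0168,0.1008)
o2: d²=40 ≤ ρ²=48; F_rep = 23·(6,2)/40² = (0.0862,0.0288)
F = F_att + ΣF_rep = (-2.1806,-3.6204)
p' = p + 1/20·F = (-1.1090,-5.1810)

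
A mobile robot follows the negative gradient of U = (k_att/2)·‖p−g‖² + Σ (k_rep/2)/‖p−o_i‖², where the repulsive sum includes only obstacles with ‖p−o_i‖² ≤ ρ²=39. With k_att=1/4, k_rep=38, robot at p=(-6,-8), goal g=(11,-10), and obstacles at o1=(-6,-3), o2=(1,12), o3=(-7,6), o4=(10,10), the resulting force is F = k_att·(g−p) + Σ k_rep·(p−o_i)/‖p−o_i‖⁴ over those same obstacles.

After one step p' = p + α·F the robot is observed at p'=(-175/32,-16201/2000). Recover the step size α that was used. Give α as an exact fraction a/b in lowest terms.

F_att = 1/4·(g−p) = 1/4·(17,-2) = (4.2500,-0.5000)
o1: d²=25 ≤ ρ²=39; F_rep = 38·(0,-5)/25² = (0.0000,-0.3040)
o2: d²=449 > ρ²=39 → inactive
o3: d²=197 > ρ²=39 → inactive
o4: d²=580 > ρ²=39 → inactive
F = F_att + ΣF_rep = (4.2500,-0.8040)
Δp = p'−p = (0.5312,-0.1005); α = Δx/Fx = (17/32) / (17/4) = 1/8
check: Δy/Fy = (-201/2000) / (-201/250) = 1/8 ✓

α = 1/8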